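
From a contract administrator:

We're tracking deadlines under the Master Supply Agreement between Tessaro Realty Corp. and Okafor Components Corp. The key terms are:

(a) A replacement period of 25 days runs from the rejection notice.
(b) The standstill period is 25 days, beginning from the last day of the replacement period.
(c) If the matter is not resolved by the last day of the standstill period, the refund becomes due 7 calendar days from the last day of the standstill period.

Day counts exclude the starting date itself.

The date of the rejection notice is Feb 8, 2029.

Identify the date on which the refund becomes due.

The last day of the replacement period: Feb 8, 2029 + 25 days = Mar 5, 2029.
The last day of the standstill period: 25 calendar days after Mar 5, 2029 is Mar 30, 2029.
Adding 7 calendar days to Mar 30, 2029 gives Apr 6, 2029, which is the date on which the refund becomes due.

Apr 6, 2029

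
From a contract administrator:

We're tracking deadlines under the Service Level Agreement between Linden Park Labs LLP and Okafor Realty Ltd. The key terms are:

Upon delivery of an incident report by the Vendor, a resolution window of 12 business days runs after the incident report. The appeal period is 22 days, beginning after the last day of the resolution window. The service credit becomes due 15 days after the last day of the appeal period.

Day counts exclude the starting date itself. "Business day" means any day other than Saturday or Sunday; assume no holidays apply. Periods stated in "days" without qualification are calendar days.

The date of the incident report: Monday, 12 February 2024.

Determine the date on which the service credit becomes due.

The last day of the resolution window: counting 12 business days from Monday, 12 February 2024 (Feb 13, Feb 14, Feb 15, Feb 16, …, Feb 26, Feb 27, Feb 28, skipping weekends) reaches Wednesday, 28 February 2024.
Adding 22 calendar days to 28 February 2024 gives 21 March 2024, which is the last day of the appeal period.
Adding 15 calendar days to 21 March 2024 gives 5 April 2024, which is the date on which the service credit becomes due.

5 April 2024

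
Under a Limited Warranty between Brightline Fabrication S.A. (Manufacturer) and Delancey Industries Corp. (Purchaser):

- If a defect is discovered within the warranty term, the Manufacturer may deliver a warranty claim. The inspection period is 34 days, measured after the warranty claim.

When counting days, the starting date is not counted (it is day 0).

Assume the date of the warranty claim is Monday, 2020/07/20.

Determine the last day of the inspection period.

The last day of the inspection period: 2020/07/20 + 34 days = 2020/08/23.

2020/08/23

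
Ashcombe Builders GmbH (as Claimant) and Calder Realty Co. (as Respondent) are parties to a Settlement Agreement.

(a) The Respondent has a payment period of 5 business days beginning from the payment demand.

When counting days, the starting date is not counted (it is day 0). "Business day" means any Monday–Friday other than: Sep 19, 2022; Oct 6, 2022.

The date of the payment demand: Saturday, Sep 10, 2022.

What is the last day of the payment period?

The last day of the payment period: 5 business days after Saturday, Sep 10, 2022, skipping weekends — Sep 12, Sep 13, Sep 14, Sep 15, Sep 16 — lands on Friday, Sep 16, 2022.

Sep 16, 2022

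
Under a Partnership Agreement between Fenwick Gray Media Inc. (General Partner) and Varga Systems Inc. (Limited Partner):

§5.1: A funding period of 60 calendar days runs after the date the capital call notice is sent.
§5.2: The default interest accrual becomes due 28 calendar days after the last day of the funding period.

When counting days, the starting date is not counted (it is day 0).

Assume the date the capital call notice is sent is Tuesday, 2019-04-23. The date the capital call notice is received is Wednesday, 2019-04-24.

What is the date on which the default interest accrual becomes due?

2019-07-20

The last day of the funding period: 2019-04-23 + 60 days = 2019-06-22.
The date on which the default interest accrual becomes due: 2019-06-22 + 28 days = 2019-07-20.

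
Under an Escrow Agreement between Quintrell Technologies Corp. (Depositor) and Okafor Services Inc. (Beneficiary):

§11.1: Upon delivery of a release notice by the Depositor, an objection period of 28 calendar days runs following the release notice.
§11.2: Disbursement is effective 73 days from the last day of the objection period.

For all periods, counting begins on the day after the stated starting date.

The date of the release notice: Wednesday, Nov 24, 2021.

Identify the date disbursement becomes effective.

Mar 5, 2022

The last day of the objection period: Nov 24, 2021 + 28 days = Dec 22, 2021.
The date disbursement becomes effective: 73 calendar days after Dec 22, 2021 is Mar 5, 2022.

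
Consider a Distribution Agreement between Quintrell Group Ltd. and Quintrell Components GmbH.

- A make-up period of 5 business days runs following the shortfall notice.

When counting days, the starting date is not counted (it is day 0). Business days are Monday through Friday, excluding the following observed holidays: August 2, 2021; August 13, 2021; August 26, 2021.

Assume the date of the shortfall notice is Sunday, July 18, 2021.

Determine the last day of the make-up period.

From Sunday, July 18, 2021, 5 business days (Jul 19, Jul 20, Jul 21, Jul 22, Jul 23, skipping weekends) brings us to Friday, July 23, 2021, which is the last day of the make-up period.

July 23, 2021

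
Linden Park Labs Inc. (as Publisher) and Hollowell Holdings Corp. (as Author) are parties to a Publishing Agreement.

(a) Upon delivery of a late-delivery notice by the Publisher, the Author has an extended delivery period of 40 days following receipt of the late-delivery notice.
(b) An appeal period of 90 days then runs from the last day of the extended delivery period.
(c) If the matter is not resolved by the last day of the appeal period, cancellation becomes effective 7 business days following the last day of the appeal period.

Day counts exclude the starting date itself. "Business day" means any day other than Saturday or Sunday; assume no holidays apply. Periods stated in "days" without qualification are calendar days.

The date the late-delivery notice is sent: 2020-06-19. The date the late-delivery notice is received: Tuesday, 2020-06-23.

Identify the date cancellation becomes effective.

Adding 40 calendar days to 2020-06-23 gives 2020-08-02, which is the last day of the extended delivery period.
The last day of the appeal period: 90 calendar days after 2020-08-02 is 2020-10-31.
The date cancellation becomes effective: counting 7 business days from Saturday, 2020-10-31 (Nov 2, Nov 3, Nov 4, Nov 5, Nov 6, Nov 9, Nov 10, skipping weekends) reaches Tuesday, 2020-11-10.

2020-11-10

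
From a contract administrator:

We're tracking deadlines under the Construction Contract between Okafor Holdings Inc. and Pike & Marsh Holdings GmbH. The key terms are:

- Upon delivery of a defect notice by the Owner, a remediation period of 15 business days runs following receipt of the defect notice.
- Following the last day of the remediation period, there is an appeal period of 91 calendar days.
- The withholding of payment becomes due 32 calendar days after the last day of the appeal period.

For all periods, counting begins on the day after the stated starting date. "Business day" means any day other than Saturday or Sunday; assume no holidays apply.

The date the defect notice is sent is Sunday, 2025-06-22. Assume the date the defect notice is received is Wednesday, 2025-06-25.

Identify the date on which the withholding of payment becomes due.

From Wednesday, 2025-06-25, 15 business days (Jun 26, Jun 27, Jun 30, Jul 1, …, Jul 14, Jul 15, Jul 16, skipping weekends) brings us to Wednesday, 2025-07-16, which is the last day of the remediation period.
The last day of the appeal period: 2025-07-16 + 91 days = 2025-10-15.
Adding 32 calendar days to 2025-10-15 gives 2025-11-16, which is the date on which the withholding of payment becomes due.

2025-11-16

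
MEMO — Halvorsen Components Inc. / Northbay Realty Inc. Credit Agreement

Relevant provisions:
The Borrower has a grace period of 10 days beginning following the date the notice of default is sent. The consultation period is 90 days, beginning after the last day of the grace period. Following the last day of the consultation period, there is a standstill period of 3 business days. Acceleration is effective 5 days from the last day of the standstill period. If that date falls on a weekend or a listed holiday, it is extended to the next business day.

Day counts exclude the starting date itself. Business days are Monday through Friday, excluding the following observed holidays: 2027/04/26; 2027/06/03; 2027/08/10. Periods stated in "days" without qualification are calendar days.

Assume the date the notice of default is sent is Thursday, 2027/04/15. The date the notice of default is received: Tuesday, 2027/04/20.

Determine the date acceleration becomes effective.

The last day of the grace period: 2027/04/15 + 10 days = 2027/04/25.
The last day of the consultation period: 90 calendar days after 2027/04/25 is 2027/07/24.
The last day of the standstill period: 3 business days after Saturday, 2027/07/24, skipping weekends — Jul 26, Jul 27, Jul 28 — lands on Wednesday, 2027/07/28.
The date acceleration becomes effective: 2027/07/28 + 5 days = 2027/08/02. 2027/08/02 is a Monday and is not a listed holiday, so no roll-forward applies.

2027/08/02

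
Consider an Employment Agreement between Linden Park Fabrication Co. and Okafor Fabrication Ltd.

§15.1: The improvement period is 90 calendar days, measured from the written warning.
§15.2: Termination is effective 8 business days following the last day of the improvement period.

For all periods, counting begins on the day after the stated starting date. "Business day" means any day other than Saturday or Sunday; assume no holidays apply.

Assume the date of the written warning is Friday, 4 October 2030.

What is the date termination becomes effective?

14 January 2031

Adding 90 calendar days to 4 October 2030 gives 2 January 2031, which is the last day of the improvement period.
The date termination becomes effective: counting 8 business days from Thursday, 2 January 2031 (Jan 3, Jan 6, Jan 7, Jan 8, Jan 9, Jan 10, Jan 13, Jan 14, skipping weekends) reaches Tuesday, 14 January 2031.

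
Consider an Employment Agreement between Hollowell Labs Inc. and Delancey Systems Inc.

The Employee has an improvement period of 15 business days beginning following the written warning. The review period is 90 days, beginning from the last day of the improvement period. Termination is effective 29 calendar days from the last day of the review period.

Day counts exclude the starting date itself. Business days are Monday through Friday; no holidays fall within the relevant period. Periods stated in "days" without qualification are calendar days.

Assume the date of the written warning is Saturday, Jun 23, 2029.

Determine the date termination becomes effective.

The last day of the improvement period: 15 business days after Saturday, Jun 23, 2029, skipping weekends — Jun 25, Jun 26, Jun 27, Jun 28, …, Jul 11, Jul 12, Jul 13 — lands on Friday, Jul 13, 2029.
Adding 90 calendar days to Jul 13, 2029 gives Oct 11, 2029, which is the last day of the review period.
The date termination becomes effective: 29 calendar days after Oct 11, 2029 is Nov 9, 2029.

Nov 9, 2029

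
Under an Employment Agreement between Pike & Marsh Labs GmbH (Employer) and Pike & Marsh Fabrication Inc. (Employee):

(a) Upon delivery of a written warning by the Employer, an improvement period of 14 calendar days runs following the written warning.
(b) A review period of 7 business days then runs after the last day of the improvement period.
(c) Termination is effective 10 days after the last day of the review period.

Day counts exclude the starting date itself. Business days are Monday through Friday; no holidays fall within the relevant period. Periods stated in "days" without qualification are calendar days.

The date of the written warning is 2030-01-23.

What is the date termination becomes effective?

2030-02-25

Adding 14 calendar days to 2030-01-23 gives 2030-02-06, which is the last day of the improvement period.
The last day of the review period: counting 7 business days from Wednesday, 2030-02-06 (Feb 7, Feb 8, Feb 11, Feb 12, Feb 13, Feb 14, Feb 15, skipping weekends) reaches Friday, 2030-02-15.
Adding 10 calendar days to 2030-02-15 gives 2030-02-25, which is the date termination becomes effective.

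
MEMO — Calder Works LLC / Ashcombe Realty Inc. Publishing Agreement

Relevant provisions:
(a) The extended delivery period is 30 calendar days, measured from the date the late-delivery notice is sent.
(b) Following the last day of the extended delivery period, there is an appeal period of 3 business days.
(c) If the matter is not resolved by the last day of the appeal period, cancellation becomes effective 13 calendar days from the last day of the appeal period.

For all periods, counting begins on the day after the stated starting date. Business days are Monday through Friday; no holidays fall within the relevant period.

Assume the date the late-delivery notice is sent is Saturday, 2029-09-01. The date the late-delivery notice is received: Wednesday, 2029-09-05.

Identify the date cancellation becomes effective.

Adding 30 calendar days to 2029-09-01 gives 2029-10-01, which is the last day of the extended delivery period.
The last day of the appeal period: counting 3 business days from Monday, 2029-10-01 (Oct 2, Oct 3, Oct 4, skipping weekends) reaches Thursday, 2029-10-04.
Adding 13 calendar days to 2029-10-04 gives 2029-10-17, which is the date cancellation becomes effective.

2029-10-17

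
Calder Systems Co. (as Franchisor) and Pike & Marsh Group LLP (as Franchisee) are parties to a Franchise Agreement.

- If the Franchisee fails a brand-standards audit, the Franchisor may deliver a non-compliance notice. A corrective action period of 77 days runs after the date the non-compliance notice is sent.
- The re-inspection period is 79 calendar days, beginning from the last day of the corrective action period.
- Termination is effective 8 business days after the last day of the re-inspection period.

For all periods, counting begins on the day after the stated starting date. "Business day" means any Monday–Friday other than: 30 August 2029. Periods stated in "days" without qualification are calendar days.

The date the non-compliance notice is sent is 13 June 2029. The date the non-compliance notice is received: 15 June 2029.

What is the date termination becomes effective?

The last day of the corrective action period: 77 calendar days after 13 June 2029 is 29 August 2029.
The last day of the re-inspection period: 29 August 2029 + 79 days = 16 November 2029.
The date termination becomes effective: 8 business days after Friday, 16 November 2029, skipping weekends — Nov 19, Nov 20, Nov 21, Nov 22, Nov 23, Nov 26, Nov 27, Nov 28 — lands on Wednesday, 28 November 2029.

28 November 2029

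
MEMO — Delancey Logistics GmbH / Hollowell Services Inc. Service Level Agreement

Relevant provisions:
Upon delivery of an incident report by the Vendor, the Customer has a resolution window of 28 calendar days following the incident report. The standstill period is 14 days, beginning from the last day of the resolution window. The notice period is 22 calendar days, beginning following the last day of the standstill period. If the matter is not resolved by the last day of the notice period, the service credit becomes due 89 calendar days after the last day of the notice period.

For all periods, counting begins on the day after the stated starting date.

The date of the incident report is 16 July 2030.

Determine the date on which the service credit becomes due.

Adding 28 calendar days to 16 July 2030 gives 13 August 2030, which is the last day of the resolution window.
The last day of the standstill period: 14 calendar days after 13 August 2030 is 27 August 2030.
The last day of the notice period: 22 calendar days after 27 August 2030 is 18 September 2030.
Adding 89 calendar days to 18 September 2030 gives 16 December 2030, which is the date on which the service credit becomes due.

16 December 2030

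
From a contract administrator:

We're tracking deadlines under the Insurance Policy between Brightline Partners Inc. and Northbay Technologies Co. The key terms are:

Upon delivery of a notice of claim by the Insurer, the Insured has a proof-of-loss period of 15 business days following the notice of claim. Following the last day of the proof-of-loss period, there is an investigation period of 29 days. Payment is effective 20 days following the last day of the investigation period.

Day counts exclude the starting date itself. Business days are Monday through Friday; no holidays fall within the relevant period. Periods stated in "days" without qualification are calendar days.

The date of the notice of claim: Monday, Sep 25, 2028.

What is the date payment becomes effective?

From Monday, Sep 25, 2028, 15 business days (Sep 26, Sep 27, Sep 28, Sep 29, …, Oct 12, Oct 13, Oct 16, skipping weekends) brings us to Monday, Oct 16, 2028, which is the last day of the proof-of-loss period.
The last day of the investigation period: 29 calendar days after Oct 16, 2028 is Nov 14, 2028.
The date payment becomes effective: Nov 14, 2028 + 20 days = Dec 4, 2028.

Dec 4, 2028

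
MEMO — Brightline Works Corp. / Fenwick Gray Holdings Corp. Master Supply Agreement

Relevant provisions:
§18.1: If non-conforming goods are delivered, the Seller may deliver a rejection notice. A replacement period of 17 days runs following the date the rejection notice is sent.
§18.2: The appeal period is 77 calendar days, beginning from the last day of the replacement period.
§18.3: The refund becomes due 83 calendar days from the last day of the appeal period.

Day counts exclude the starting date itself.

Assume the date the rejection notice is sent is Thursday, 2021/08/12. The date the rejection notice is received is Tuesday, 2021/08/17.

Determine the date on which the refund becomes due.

2022/02/05

Adding 17 calendar days to 2021/08/12 gives 2021/08/29, which is the last day of the replacement period.
The last day of the appeal period: 2021/08/29 + 77 days = 2021/11/14.
The date on which the refund becomes due: 2021/11/14 + 83 days = 2022/02/05.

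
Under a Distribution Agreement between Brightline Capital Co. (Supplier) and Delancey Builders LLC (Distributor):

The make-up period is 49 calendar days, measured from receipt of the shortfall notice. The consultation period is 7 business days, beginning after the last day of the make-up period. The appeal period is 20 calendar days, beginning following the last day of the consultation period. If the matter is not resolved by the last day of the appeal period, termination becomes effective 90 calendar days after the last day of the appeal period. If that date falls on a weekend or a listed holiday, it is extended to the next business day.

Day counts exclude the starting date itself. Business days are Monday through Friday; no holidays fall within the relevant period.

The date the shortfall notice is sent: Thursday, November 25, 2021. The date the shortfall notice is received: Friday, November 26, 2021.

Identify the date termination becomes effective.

May 16, 2022

The last day of the make-up period: 49 calendar days after November 26, 2021 is January 14, 2022.
The last day of the consultation period: 7 business days after Friday, January 14, 2022, skipping weekends — Jan 17, Jan 18, Jan 19, Jan 20, Jan 21, Jan 24, Jan 25 — lands on Tuesday, January 25, 2022.
The last day of the appeal period: January 25, 2022 + 20 days = February 14, 2022.
Adding 90 calendar days to February 14, 2022 gives May 15, 2022, which is the date termination becomes effective. That falls on a Sunday, so it rolls to the next business day, Monday, May 16, 2022.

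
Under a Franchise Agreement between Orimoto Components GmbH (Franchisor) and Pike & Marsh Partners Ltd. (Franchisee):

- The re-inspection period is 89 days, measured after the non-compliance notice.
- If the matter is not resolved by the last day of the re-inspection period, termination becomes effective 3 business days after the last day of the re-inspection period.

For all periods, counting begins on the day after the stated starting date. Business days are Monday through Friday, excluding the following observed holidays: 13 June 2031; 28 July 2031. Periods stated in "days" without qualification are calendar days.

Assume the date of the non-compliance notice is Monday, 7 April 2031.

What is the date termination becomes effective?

The last day of the re-inspection period: 89 calendar days after 7 April 2031 is 5 July 2031.
From Saturday, 5 July 2031, 3 business days (Jul 7, Jul 8, Jul 9, skipping weekends) brings us to Wednesday, 9 July 2031, which is the date termination becomes effective.

9 July 2031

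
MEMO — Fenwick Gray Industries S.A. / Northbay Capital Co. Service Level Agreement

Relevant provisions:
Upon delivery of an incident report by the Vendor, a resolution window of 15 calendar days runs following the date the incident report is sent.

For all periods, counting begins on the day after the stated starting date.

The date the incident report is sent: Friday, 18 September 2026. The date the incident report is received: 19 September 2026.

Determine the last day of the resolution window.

Adding 15 calendar days to 18 September 2026 gives 3 October 2026, which is the last day of the resolution window.

3 October 2026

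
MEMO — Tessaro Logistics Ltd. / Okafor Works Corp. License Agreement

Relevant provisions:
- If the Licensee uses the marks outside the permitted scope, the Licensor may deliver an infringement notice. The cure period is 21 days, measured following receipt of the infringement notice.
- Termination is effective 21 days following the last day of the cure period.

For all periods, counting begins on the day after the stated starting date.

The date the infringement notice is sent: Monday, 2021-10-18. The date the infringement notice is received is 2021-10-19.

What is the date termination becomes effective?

2021-11-30

Adding 21 calendar days to 2021-10-19 gives 2021-11-09, which is the last day of the cure period.
The date termination becomes effective: 21 calendar days after 2021-11-09 is 2021-11-30.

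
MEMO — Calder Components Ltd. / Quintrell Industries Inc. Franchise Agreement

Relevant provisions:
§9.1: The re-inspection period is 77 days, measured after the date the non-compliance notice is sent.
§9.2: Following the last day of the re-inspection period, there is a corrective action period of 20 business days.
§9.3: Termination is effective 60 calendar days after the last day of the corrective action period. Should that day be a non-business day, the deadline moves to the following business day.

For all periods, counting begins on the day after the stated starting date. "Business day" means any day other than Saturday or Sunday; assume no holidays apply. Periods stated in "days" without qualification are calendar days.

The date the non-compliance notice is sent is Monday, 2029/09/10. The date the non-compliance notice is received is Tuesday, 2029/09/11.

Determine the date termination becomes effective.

2030/02/22

The last day of the re-inspection period: 2029/09/10 + 77 days = 2029/11/26.
The last day of the corrective action period: 20 business days after Monday, 2029/11/26, skipping weekends — Nov 27, Nov 28, Nov 29, Nov 30, …, Dec 20, Dec 21, Dec 24 — lands on Monday, 2029/12/24.
The date termination becomes effective: 2029/12/24 + 60 days = 2030/02/22. 2030/02/22 is a Friday, so no roll-forward applies.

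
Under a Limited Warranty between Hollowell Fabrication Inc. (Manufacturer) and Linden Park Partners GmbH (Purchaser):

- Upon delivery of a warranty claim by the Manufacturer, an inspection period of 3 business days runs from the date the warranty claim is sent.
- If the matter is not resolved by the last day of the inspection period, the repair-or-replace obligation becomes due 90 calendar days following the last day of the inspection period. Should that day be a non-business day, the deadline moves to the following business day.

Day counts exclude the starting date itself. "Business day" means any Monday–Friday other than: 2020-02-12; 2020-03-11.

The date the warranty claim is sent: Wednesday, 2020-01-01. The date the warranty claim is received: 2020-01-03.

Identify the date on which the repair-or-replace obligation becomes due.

2020-04-06

From Wednesday, 2020-01-01, 3 business days (Jan 2, Jan 3, Jan 6, skipping weekends) brings us to Monday, 2020-01-06, which is the last day of the inspection period.
The date on which the repair-or-replace obligation becomes due: 90 calendar days after 2020-01-06 is 2020-04-05. That falls on a Sunday, so it rolls to the next business day, Monday, 2020-04-06.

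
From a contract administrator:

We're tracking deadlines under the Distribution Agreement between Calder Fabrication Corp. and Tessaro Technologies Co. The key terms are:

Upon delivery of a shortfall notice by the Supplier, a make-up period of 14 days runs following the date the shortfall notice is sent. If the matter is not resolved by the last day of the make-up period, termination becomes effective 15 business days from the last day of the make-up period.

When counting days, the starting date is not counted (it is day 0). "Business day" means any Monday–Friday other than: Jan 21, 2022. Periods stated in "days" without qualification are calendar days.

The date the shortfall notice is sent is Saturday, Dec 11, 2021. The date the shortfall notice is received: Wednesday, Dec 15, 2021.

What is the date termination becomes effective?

Adding 14 calendar days to Dec 11, 2021 gives Dec 25, 2021, which is the last day of the make-up period.
The date termination becomes effective: counting 15 business days from Saturday, Dec 25, 2021 (Dec 27, Dec 28, Dec 29, Dec 30, …, Jan 12, Jan 13, Jan 14, skipping weekends) reaches Friday, Jan 14, 2022.

Jan 14, 2022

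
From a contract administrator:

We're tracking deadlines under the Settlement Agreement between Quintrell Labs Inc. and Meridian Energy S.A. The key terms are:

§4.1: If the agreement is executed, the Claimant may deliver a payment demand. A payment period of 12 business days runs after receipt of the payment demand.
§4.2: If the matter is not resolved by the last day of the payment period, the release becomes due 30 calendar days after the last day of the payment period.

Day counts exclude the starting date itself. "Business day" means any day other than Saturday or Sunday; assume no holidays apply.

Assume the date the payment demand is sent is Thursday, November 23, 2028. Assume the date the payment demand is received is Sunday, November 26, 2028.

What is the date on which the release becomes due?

The last day of the payment period: counting 12 business days from Sunday, November 26, 2028 (Nov 27, Nov 28, Nov 29, Nov 30, …, Dec 8, Dec 11, Dec 12, skipping weekends) reaches Tuesday, December 12, 2028.
The date on which the release becomes due: 30 calendar days after December 12, 2028 is January 11, 2029.

January 11, 2029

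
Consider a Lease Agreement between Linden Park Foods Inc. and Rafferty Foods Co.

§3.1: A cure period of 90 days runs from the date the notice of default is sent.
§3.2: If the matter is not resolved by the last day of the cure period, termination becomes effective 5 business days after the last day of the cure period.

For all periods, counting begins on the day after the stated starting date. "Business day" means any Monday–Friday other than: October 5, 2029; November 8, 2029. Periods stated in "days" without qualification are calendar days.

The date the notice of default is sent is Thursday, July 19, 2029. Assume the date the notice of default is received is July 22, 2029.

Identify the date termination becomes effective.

The last day of the cure period: 90 calendar days after July 19, 2029 is October 17, 2029.
From Wednesday, October 17, 2029, 5 business days (Oct 18, Oct 19, Oct 22, Oct 23, Oct 24, skipping weekends) brings us to Wednesday, October 24, 2029, which is the date termination becomes effective.

October 24, 2029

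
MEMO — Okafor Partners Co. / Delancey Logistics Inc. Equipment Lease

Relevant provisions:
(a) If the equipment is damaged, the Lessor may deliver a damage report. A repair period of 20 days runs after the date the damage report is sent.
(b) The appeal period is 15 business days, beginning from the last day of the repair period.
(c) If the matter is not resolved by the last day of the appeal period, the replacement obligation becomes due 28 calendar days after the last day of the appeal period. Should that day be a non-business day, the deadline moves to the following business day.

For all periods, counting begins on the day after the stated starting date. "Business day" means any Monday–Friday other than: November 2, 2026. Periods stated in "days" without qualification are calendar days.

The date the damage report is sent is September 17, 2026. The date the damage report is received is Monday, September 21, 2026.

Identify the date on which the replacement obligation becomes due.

Adding 20 calendar days to September 17, 2026 gives October 7, 2026, which is the last day of the repair period.
The last day of the appeal period: counting 15 business days from Wednesday, October 7, 2026 (Oct 8, Oct 9, Oct 12, Oct 13, …, Oct 26, Oct 27, Oct 28, skipping weekends) reaches Wednesday, October 28, 2026.
Adding 28 calendar days to October 28, 2026 gives November 25, 2026, which is the date on which the replacement obligation becomes due. November 25, 2026 is a Wednesday and is not a listed holiday, so no roll-forward applies.

November 25, 2026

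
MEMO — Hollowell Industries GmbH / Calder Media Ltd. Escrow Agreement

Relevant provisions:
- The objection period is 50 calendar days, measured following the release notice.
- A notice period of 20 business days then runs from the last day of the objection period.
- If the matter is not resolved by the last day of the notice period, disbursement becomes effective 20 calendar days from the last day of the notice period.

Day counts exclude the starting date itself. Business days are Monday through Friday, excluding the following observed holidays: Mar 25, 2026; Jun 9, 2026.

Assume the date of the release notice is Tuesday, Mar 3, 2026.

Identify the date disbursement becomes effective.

Adding 50 calendar days to Mar 3, 2026 gives Apr 22, 2026, which is the last day of the objection period.
The last day of the notice period: counting 20 business days from Wednesday, Apr 22, 2026 (Apr 23, Apr 24, Apr 27, Apr 28, …, May 18, May 19, May 20, skipping weekends) reaches Wednesday, May 20, 2026.
Adding 20 calendar days to May 20, 2026 gives Jun 9, 2026, which is the date disbursement becomes effective.

Jun 9, 2026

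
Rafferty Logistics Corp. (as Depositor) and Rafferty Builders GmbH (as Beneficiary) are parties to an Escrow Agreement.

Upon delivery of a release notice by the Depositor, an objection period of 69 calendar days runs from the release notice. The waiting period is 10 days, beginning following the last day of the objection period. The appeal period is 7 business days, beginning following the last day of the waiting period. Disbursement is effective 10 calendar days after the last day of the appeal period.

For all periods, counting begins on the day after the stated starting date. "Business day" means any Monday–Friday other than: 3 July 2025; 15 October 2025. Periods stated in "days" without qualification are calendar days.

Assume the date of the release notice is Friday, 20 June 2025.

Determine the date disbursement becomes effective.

The last day of the objection period: 69 calendar days after 20 June 2025 is 28 August 2025.
The last day of the waiting period: 10 calendar days after 28 August 2025 is 7 September 2025.
The last day of the appeal period: counting 7 business days from Sunday, 7 September 2025 (Sep 8, Sep 9, Sep 10, Sep 11, Sep 12, Sep 15, Sep 16, skipping weekends) reaches Tuesday, 16 September 2025.
The date disbursement becomes effective: 10 calendar days after 16 September 2025 is 26 September 2025.

26 September 2025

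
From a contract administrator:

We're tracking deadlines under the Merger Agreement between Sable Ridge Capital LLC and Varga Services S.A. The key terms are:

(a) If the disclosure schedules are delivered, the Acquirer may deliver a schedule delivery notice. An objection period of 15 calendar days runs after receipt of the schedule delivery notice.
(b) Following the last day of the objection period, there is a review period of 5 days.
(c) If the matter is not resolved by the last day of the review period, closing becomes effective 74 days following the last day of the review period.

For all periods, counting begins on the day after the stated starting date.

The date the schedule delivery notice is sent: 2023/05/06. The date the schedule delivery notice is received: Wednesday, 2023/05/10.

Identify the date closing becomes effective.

The last day of the objection period: 15 calendar days after 2023/05/10 is 2023/05/25.
Adding 5 calendar days to 2023/05/25 gives 2023/05/30, which is the last day of the review period.
Adding 74 calendar days to 2023/05/30 gives 2023/08/12, which is the date closing becomes effective.

2023/08/12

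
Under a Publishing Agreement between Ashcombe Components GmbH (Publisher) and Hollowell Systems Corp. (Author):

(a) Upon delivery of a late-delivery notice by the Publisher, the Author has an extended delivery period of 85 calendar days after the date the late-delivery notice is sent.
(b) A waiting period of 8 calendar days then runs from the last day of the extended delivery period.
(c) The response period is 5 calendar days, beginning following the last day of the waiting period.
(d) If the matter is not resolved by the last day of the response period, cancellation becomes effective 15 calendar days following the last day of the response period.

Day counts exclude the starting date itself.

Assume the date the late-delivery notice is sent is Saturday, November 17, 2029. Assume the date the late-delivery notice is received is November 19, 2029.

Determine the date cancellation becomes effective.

The last day of the extended delivery period: November 17, 2029 + 85 days = February 10, 2030.
The last day of the waiting period: 8 calendar days after February 10, 2030 is February 18, 2030.
The last day of the response period: 5 calendar days after February 18, 2030 is February 23, 2030.
The date cancellation becomes effective: 15 calendar days after February 23, 2030 is March 10, 2030.

March 10, 2030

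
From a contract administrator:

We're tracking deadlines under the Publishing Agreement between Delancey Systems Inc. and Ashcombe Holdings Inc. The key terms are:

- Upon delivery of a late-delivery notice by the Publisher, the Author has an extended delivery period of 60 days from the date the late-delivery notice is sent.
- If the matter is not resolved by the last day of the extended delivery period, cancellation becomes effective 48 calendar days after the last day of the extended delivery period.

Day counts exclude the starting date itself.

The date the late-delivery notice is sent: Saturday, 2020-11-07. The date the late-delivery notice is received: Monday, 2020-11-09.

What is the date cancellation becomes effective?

2021-02-23

The last day of the extended delivery period: 2020-11-07 + 60 days = 2021-01-06.
Adding 48 calendar days to 2021-01-06 gives 2021-02-23, which is the date cancellation becomes effective.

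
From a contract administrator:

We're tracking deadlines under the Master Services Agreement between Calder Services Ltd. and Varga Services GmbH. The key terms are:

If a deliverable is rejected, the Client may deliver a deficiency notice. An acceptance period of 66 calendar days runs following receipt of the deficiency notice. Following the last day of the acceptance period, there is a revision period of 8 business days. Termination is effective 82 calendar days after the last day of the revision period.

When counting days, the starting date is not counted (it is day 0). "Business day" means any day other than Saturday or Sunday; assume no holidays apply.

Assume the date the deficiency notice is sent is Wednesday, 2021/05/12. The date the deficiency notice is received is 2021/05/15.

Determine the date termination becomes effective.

Adding 66 calendar days to 2021/05/15 gives 2021/07/20, which is the last day of the acceptance period.
From Tuesday, 2021/07/20, 8 business days (Jul 21, Jul 22, Jul 23, Jul 26, Jul 27, Jul 28, Jul 29, Jul 30, skipping weekends) brings us to Friday, 2021/07/30, which is the last day of the revision period.
Adding 82 calendar days to 2021/07/30 gives 2021/10/20, which is the date termination becomes effective.

2021/10/20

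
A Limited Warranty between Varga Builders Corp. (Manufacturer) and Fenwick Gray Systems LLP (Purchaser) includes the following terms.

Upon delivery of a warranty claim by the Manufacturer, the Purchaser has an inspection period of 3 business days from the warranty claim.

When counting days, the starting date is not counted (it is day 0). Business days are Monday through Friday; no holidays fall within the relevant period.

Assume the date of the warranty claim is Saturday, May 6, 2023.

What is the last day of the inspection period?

From Saturday, May 6, 2023, 3 business days (May 8, May 9, May 10, skipping weekends) brings us to Wednesday, May 10, 2023, which is the last day of the inspection period.

May 10, 2023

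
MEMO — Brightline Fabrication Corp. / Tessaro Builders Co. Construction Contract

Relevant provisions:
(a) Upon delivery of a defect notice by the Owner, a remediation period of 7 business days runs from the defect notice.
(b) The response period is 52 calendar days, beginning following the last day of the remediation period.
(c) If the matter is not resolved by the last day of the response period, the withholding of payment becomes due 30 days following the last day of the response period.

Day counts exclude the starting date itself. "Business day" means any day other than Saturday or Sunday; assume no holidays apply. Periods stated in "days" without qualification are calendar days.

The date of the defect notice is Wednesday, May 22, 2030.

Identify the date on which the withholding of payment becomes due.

Aug 21, 2030

The last day of the remediation period: 7 business days after Wednesday, May 22, 2030, skipping weekends — May 23, May 24, May 27, May 28, May 29, May 30, May 31 — lands on Friday, May 31, 2030.
The last day of the response period: 52 calendar days after May 31, 2030 is Jul 22, 2030.
The date on which the withholding of payment becomes due: 30 calendar days after Jul 22, 2030 is Aug 21, 2030.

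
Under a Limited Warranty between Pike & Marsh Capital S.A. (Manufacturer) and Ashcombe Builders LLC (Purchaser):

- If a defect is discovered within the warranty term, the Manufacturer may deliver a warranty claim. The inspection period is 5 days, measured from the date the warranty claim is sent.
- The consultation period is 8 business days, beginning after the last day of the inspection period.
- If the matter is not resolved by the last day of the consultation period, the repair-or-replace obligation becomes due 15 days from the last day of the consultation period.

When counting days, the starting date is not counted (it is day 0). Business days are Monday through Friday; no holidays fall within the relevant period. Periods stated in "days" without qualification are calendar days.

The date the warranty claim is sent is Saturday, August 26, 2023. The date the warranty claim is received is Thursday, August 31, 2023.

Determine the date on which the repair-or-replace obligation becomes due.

September 27, 2023

The last day of the inspection period: August 26, 2023 + 5 days = August 31, 2023.
The last day of the consultation period: 8 business days after Thursday, August 31, 2023, skipping weekends — Sep 1, Sep 4, Sep 5, Sep 6, Sep 7, Sep 8, Sep 11, Sep 12 — lands on Tuesday, September 12, 2023.
The date on which the repair-or-replace obligation becomes due: 15 calendar days after September 12, 2023 is September 27, 2023.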